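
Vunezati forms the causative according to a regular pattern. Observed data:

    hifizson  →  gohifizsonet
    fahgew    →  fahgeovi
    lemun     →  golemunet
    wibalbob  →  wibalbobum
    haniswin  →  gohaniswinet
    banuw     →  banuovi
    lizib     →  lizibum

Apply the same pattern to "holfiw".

holfiovi

"holfiw" ends in -w. The stems ending in -w (fahgew → fahgeovi, banuw → banuovi) drop the final letter and add -ovi.
The other patterns: stems ending in -n add go- … -et around the stem; stems ending in -b add -um.
So holfiw → holfiovi.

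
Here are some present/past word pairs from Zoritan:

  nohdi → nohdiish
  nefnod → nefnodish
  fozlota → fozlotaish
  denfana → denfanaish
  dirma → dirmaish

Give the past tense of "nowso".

Every pair shown (nohdi → nohdiish, nefnod → nefnodish, fozlota → fozlotaish, …) follows the same rule: add -ish.
So nowso → nowsoish.

nowsoish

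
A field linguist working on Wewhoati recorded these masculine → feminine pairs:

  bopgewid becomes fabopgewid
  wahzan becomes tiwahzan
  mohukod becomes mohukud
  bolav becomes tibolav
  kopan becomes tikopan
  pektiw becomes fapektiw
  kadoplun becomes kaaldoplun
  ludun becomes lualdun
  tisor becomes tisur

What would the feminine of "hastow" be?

hastuw

ludun and wahzan both end in -n yet inflect differently (lualdun, tiwahzan), so the final letter is not what conditions the rule; the last vowel is.
"hastow" has last vowel 'o'. The stems whose last vowel is 'o' (tisor → tisur, mohukod → mohukud) change the last vowel to 'u'.
So hastow → hastuw.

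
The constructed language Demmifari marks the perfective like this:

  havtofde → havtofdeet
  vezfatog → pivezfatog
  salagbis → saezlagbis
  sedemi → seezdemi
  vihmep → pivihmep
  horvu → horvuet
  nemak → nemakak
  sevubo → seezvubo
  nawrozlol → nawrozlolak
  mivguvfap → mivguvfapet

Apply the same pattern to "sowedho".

"sowedho" begins with s-. The stems beginning with s- (sevubo → seezvubo, sedemi → seezdemi, salagbis → saezlagbis) insert -ez- after the first vowel.
The other patterns: stems beginning with v- add the prefix pi-; stems beginning with n- add -ak; stems beginning with h- or m- add -et.
So sowedho → soezwedho.

soezwedho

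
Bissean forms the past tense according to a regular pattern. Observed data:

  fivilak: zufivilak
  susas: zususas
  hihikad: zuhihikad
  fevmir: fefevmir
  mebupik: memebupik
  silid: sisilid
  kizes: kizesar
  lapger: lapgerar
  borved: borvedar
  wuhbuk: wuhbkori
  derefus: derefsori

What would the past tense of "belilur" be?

fivilak and mebupik both end in -k yet inflect differently (zufivilak, memebupik), so the final letter is not what conditions the rule; the last vowel is.
"belilur" has last vowel 'u'. The stems whose last vowel is 'u' (wuhbuk → wuhbkori, derefus → derefsori) delete the last vowel and add -ori.
The other patterns: stems whose last vowel is 'a' add the prefix zu-; stems whose last vowel is 'i' repeat the first consonant+vowel as a prefix; stems whose last vowel is 'e' add -ar.
So belilur → belilrori.

belilrori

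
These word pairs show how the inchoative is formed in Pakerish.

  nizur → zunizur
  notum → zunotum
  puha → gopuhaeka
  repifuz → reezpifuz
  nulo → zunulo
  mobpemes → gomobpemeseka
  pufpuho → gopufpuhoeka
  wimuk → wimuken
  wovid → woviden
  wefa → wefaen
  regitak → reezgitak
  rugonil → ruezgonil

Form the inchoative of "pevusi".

gopevusieka

"pevusi" begins with p-. The stems beginning with p- (puha → gopuhaeka, pufpuho → gopufpuhoeka) add go- … -eka around the stem.
So pevusi → gopevusieka.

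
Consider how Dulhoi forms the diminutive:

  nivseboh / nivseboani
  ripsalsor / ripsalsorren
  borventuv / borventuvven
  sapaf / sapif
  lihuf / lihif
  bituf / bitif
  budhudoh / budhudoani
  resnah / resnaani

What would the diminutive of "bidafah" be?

bidafaani

"bidafah" ends in -h. The stems ending in -h (budhudoh → budhudoani, resnah → resnaani, nivseboh → nivseboani) drop the final letter and add -ani.
So bidafah → bidafaani.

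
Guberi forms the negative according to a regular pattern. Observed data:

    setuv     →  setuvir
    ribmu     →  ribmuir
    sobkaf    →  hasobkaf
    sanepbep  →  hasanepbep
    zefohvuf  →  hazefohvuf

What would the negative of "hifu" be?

hifuir

setuv and zefohvuf both have last vowel 'u' yet inflect differently (setuvir, hazefohvuf), so the last vowel is not what conditions the rule; the final letter is.
"hifu" ends in -u. The one such stem in the data (ribmu → ribmuir) adds -ir, so the same rule applies.
The other pattern: stems ending in -f or -p add the prefix ha-.
So hifu → hifuir.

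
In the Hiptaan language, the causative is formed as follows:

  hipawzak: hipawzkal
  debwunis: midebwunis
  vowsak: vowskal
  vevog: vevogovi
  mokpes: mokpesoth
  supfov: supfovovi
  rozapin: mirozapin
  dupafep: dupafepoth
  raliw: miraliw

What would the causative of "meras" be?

"meras" has last vowel 'a'. The stems whose last vowel is 'a' (vowsak → vowskal, hipawzak → hipawzkal) delete the last vowel and add -al.
So meras → mersal.

mersal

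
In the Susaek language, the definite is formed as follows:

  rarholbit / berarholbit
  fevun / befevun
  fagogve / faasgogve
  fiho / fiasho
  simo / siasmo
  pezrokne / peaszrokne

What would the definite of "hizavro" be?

fagogve and fevun both begin with f- yet inflect differently (faasgogve, befevun), so the first letter is not what conditions the rule; whether the stem ends in a vowel or a consonant is.
"hizavro" ends in a vowel. The stems ending in a vowel (fagogve → faasgogve, simo → siasmo, fiho → fiasho) insert -as- after the first vowel.
So hizavro → hiaszavro.

hiaszavro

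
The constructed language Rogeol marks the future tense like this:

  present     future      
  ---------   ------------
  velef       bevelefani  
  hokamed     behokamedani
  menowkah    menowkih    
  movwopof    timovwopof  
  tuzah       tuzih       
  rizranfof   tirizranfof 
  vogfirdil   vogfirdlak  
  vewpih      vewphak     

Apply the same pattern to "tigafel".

betigafelani

menowkah and vewpih both end in -h yet inflect differently (menowkih, vewphak), so the final letter is not what conditions the rule; the last vowel is.
"tigafel" has last vowel 'e'. The stems whose last vowel is 'e' (hokamed → behokamedani, velef → bevelefani) add be- … -ani around the stem.
The other patterns: stems whose last vowel is 'a' change the last vowel to 'i'; stems whose last vowel is 'i' delete the last vowel and add -ak; stems whose last vowel is 'o' add the prefix ti-.
So tigafel → betigafelani.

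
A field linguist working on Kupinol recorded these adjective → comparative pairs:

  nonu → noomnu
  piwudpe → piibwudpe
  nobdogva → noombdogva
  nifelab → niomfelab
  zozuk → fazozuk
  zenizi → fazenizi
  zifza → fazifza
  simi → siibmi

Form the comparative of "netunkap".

neomtunkap

nobdogva and zifza both end in -a yet inflect differently (noombdogva, fazifza), so the final letter is not what conditions the rule; the first letter is.
"netunkap" begins with n-. The stems beginning with n- (nonu → noomnu, nobdogva → noombdogva, nifelab → niomfelab) insert -om- after the first vowel.
The other patterns: stems beginning with z- add the prefix fa-; stems beginning with p- or s- insert -ib- after the first vowel.
So netunkap → neomtunkap.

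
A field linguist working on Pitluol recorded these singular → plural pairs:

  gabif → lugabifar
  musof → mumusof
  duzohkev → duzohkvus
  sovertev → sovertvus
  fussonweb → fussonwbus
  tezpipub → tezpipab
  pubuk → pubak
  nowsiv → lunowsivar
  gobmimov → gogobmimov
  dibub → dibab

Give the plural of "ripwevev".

sovertev and nowsiv both end in -v yet inflect differently (sovertvus, lunowsivar), so the final letter is not what conditions the rule; the last vowel is.
"ripwevev" has last vowel 'e'. The stems whose last vowel is 'e' (fussonweb → fussonwbus, sovertev → sovertvus, duzohkev → duzohkvus) delete the last vowel and add -us.
The other patterns: stems whose last vowel is 'i' add lu- … -ar around the stem; stems whose last vowel is 'u' change the last vowel to 'a'; stems whose last vowel is 'o' repeat the first consonant+vowel as a prefix.
So ripwevev → ripwevvus.

ripwevvus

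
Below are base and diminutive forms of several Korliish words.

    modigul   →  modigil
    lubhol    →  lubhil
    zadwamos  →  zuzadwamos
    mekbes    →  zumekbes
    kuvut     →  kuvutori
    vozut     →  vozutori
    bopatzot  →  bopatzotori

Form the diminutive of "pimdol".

pimdil

"pimdol" ends in -l. The stems ending in -l (modigul → modigil, lubhol → lubhil) change the last vowel to 'i'.
So pimdol → pimdil.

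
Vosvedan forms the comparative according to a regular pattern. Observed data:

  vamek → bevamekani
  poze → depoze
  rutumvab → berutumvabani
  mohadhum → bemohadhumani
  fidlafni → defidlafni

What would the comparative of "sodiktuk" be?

besodiktukani

poze and vamek both have last vowel 'e' yet inflect differently (depoze, bevamekani), so the last vowel is not what conditions the rule; whether the stem ends in a vowel or a consonant is.
"sodiktuk" ends in a consonant. The stems ending in a consonant (mohadhum → bemohadhumani, vamek → bevamekani, rutumvab → berutumvabani) add be- … -ani around the stem.
So sodiktuk → besodiktukani.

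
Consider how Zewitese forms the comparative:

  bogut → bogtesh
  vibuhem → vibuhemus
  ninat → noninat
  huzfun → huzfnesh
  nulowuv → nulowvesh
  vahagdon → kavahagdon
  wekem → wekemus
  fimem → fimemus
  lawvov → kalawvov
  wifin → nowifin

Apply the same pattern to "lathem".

lathemus

vahagdon and huzfun both end in -n yet inflect differently (kavahagdon, huzfnesh), so the final letter is not what conditions the rule; the last vowel is.
"lathem" has last vowel 'e'. The stems whose last vowel is 'e' (fimem → fimemus, vibuhem → vibuhemus, wekem → wekemus) add -us.
The other patterns: stems whose last vowel is 'o' add the prefix ka-; stems whose last vowel is 'u' delete the last vowel and add -esh; stems whose last vowel is 'a' or 'i' add the prefix no-.
So lathem → lathemus.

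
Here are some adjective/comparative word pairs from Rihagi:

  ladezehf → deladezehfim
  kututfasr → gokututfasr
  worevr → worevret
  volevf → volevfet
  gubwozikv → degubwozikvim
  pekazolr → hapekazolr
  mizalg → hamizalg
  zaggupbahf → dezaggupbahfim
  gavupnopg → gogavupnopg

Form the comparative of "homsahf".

worevr and pekazolr both end in -r yet inflect differently (worevret, hapekazolr), so the final letter is not what conditions the rule; the second-to-last letter is.
"homsahf" has second-to-last letter 'h'. The stems whose second-to-last letter is 'h' (ladezehf → deladezehfim, zaggupbahf → dezaggupbahfim) add de- … -im around the stem.
So homsahf → dehomsahfim.

dehomsahfim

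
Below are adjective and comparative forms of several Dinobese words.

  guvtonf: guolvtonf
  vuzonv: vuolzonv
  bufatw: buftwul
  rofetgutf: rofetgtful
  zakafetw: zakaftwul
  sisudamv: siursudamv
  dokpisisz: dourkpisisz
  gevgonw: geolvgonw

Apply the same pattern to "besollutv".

besolltvul

bufatw and gevgonw both end in -w yet inflect differently (buftwul, geolvgonw), so the final letter is not what conditions the rule; the second-to-last letter is.
"besollutv" has second-to-last letter 't'. The stems whose second-to-last letter is 't' (rofetgutf → rofetgtful, bufatw → buftwul, zakafetw → zakaftwul) delete the last vowel and add -ul.
So besollutv → besolltvul.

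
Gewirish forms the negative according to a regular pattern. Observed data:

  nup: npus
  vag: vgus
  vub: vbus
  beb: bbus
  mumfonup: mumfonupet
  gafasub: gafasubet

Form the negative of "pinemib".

pinemibet

"pinemib" has 3 vowels. The stems with 3 vowels (mumfonup → mumfonupet, gafasub → gafasubet) add -et.
So pinemib → pinemibet.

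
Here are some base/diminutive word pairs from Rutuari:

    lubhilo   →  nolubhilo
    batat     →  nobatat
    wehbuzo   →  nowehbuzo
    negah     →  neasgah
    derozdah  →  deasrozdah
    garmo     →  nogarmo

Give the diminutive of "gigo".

nogigo

derozdah and batat both have last vowel 'a' yet inflect differently (deasrozdah, nobatat), so the last vowel is not what conditions the rule; the final letter is.
"gigo" ends in -o. The stems ending in -o (garmo → nogarmo, wehbuzo → nowehbuzo, lubhilo → nolubhilo) add the prefix no-.
The other pattern: stems ending in -h insert -as- after the first vowel.
So gigo → nogigo.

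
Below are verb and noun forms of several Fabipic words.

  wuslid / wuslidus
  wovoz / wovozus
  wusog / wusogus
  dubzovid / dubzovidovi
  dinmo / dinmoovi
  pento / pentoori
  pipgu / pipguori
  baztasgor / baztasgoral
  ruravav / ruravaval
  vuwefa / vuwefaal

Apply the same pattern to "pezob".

"pezob" begins with p-. The stems beginning with p- (pento → pentoori, pipgu → pipguori) add -ori.
So pezob → pezobori.

pezobori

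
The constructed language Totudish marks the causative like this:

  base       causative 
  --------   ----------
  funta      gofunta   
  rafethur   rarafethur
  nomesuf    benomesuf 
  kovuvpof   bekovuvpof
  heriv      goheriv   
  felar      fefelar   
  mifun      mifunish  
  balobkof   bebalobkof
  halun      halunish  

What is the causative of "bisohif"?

bebisohif

rafethur and nomesuf both have last vowel 'u' yet inflect differently (rarafethur, benomesuf), so the last vowel is not what conditions the rule; the final letter is.
"bisohif" ends in -f. The stems ending in -f (kovuvpof → bekovuvpof, nomesuf → benomesuf, balobkof → bebalobkof) add the prefix be-.
The other patterns: stems ending in -r repeat the first consonant+vowel as a prefix; stems ending in -n add -ish; stems ending in -a or -v add the prefix go-.
So bisohif → bebisohif.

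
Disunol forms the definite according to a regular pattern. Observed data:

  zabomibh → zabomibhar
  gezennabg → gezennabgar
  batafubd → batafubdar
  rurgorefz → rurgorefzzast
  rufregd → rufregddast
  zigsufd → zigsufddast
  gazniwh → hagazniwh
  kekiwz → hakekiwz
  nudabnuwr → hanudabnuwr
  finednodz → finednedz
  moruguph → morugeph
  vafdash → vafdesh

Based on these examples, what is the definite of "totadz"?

batafubd and rufregd both end in -d yet inflect differently (batafubdar, rufregddast), so the final letter is not what conditions the rule; the second-to-last letter is.
"totadz" has second-to-last letter 'd'. The one such stem in the data (finednodz → finednedz) changes the last vowel to 'e' (as do moruguph, vafdash), so the same rule applies.
The other patterns: stems whose second-to-last letter is 'b' add -ar; stems whose second-to-last letter is 'f' or 'g' double the final consonant and add -ast; stems whose second-to-last letter is 'w' add the prefix ha-.
So totadz → totedz.

totedz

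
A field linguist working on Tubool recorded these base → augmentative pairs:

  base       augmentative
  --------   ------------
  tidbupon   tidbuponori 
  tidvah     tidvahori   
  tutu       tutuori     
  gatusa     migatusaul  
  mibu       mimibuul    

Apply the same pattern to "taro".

taroori

tutu and mibu both end in -u yet inflect differently (tutuori, mimibuul), so the final letter is not what conditions the rule; the first letter is.
"taro" begins with t-. The stems beginning with t- (tidbupon → tidbuponori, tidvah → tidvahori, tutu → tutuori) add -ori.
So taro → taroori.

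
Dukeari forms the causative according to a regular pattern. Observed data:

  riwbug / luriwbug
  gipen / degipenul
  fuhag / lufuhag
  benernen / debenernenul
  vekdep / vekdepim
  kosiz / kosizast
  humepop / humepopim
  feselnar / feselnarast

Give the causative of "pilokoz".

pilokozast

"pilokoz" ends in -z. The one such stem in the data (kosiz → kosizast) adds -ast, so the same rule applies.
The other patterns: stems ending in -p add -im; stems ending in -n add de- … -ul around the stem; stems ending in -g add the prefix lu-.
So pilokoz → pilokozast.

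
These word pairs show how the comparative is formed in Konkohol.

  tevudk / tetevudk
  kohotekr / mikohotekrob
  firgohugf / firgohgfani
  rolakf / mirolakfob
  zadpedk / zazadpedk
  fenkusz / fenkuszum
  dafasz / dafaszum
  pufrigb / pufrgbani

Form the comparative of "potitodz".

"potitodz" has second-to-last letter 'd'. The stems whose second-to-last letter is 'd' (zadpedk → zazadpedk, tevudk → tetevudk) repeat the first consonant+vowel as a prefix.
The other patterns: stems whose second-to-last letter is 'g' delete the last vowel and add -ani; stems whose second-to-last letter is 's' add -um; stems whose second-to-last letter is 'k' add mi- … -ob around the stem.
So potitodz → popotitodz.

popotitodz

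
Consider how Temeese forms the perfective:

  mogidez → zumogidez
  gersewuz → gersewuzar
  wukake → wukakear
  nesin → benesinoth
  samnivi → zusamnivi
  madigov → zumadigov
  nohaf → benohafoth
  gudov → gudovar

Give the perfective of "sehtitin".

zusehtitin

gudov and madigov both end in -v yet inflect differently (gudovar, zumadigov), so the final letter is not what conditions the rule; the first letter is.
"sehtitin" begins with s-. The one such stem in the data (samnivi → zusamnivi) adds the prefix zu-, so the same rule applies.
The other patterns: stems beginning with g- or w- add -ar; stems beginning with n- add be- … -oth around the stem.
So sehtitin → zusehtitin.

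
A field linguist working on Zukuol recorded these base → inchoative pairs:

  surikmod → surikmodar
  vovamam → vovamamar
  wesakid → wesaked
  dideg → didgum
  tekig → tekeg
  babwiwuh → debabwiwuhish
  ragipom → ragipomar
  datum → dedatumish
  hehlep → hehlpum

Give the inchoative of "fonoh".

fonohar

vovamam and datum both end in -m yet inflect differently (vovamamar, dedatumish), so the final letter is not what conditions the rule; the last vowel is.
"fonoh" has last vowel 'o'. The stems whose last vowel is 'o' (ragipom → ragipomar, surikmod → surikmodar) add -ar.
The other patterns: stems whose last vowel is 'u' add de- … -ish around the stem; stems whose last vowel is 'i' change the last vowel to 'e'; stems whose last vowel is 'e' delete the last vowel and add -um.
So fonoh → fonohar.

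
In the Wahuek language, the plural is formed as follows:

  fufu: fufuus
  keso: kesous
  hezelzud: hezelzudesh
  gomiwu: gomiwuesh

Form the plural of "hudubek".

"hudubek" begins with h-. The one such stem in the data (hezelzud → hezelzudesh) adds -esh, so the same rule applies.
The other pattern: stems beginning with f- or k- add -us.
So hudubek → hudubekesh.

hudubekesh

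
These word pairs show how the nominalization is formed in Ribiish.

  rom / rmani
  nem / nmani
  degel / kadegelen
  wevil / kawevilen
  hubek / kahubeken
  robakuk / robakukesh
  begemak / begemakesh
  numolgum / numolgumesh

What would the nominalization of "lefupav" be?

lefupavesh

hubek and robakuk both end in -k yet inflect differently (kahubeken, robakukesh), so the final letter is not what conditions the rule; the number of vowels is.
"lefupav" has 3 vowels. The stems with 3 vowels (robakuk → robakukesh, begemak → begemakesh, numolgum → numolgumesh) add -esh.
The other patterns: stems with 1 vowel delete the last vowel and add -ani; stems with 2 vowels add ka- … -en around the stem.
So lefupav → lefupavesh.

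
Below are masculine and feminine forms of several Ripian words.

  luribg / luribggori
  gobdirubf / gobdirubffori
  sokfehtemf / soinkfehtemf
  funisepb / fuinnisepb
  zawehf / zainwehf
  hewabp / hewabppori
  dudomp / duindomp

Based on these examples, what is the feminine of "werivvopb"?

weinrivvopb

gobdirubf and sokfehtemf both end in -f yet inflect differently (gobdirubffori, soinkfehtemf), so the final letter is not what conditions the rule; the second-to-last letter is.
"werivvopb" has second-to-last letter 'p'. The one such stem in the data (funisepb → fuinnisepb) inserts -in- after the first vowel (as do sokfehtemf, zawehf), so the same rule applies.
So werivvopb → weinrivvopb.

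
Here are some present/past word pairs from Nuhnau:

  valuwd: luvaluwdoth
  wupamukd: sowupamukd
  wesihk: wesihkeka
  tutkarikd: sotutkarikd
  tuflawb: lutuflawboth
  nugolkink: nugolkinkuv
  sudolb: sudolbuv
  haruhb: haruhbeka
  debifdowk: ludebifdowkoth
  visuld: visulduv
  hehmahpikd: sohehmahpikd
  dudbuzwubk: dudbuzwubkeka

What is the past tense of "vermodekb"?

wupamukd and visuld both end in -d yet inflect differently (sowupamukd, visulduv), so the final letter is not what conditions the rule; the second-to-last letter is.
"vermodekb" has second-to-last letter 'k'. The stems whose second-to-last letter is 'k' (wupamukd → sowupamukd, hehmahpikd → sohehmahpikd, tutkarikd → sotutkarikd) add the prefix so-.
The other patterns: stems whose second-to-last letter is 'l' or 'n' add -uv; stems whose second-to-last letter is 'w' add lu- … -oth around the stem; stems whose second-to-last letter is 'b' or 'h' add -eka.
So vermodekb → sovermodekb.

sovermodekb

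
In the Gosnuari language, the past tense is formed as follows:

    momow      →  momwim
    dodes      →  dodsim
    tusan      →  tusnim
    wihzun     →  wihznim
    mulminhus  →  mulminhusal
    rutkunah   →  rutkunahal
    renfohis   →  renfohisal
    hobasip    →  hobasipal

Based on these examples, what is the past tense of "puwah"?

dodes and mulminhus both end in -s yet inflect differently (dodsim, mulminhusal), so the final letter is not what conditions the rule; the number of vowels is.
"puwah" has 2 vowels. The stems with 2 vowels (momow → momwim, dodes → dodsim, tusan → tusnim) delete the last vowel and add -im.
So puwah → puwhim.

puwhim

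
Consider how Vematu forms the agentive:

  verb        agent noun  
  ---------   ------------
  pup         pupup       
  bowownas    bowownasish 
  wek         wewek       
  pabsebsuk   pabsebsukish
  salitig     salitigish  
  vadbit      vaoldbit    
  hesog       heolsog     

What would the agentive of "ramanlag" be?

hesog and salitig both end in -g yet inflect differently (heolsog, salitigish), so the final letter is not what conditions the rule; the number of vowels is.
"ramanlag" has 3 vowels. The stems with 3 vowels (bowownas → bowownasish, salitig → salitigish, pabsebsuk → pabsebsukish) add -ish.
So ramanlag → ramanlagish.

ramanlagish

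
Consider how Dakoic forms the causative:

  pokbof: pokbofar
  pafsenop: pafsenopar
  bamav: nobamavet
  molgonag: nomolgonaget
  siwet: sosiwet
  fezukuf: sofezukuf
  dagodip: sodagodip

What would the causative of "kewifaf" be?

pokbof and fezukuf both end in -f yet inflect differently (pokbofar, sofezukuf), so the final letter is not what conditions the rule; the last vowel is.
"kewifaf" has last vowel 'a'. The stems whose last vowel is 'a' (bamav → nobamavet, molgonag → nomolgonaget) add no- … -et around the stem.
So kewifaf → nokewifafet.

nokewifafet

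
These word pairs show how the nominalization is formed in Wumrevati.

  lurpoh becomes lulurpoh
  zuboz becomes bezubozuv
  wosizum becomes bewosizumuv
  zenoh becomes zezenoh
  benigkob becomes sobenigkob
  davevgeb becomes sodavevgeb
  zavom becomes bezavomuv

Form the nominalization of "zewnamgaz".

bezewnamgazuv

benigkob and zavom both have last vowel 'o' yet inflect differently (sobenigkob, bezavomuv), so the last vowel is not what conditions the rule; the final letter is.
"zewnamgaz" ends in -z. The one such stem in the data (zuboz → bezubozuv) adds be- … -uv around the stem, so the same rule applies.
The other patterns: stems ending in -b add the prefix so-; stems ending in -h repeat the first consonant+vowel as a prefix.
So zewnamgaz → bezewnamgazuv.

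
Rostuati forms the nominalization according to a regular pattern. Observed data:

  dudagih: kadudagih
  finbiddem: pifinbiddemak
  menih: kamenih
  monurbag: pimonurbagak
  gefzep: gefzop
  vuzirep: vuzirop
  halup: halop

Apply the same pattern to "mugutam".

pimugutamak

vuzirep and finbiddem both have last vowel 'e' yet inflect differently (vuzirop, pifinbiddemak), so the last vowel is not what conditions the rule; the final letter is.
"mugutam" ends in -m. The one such stem in the data (finbiddem → pifinbiddemak) adds pi- … -ak around the stem, so the same rule applies.
The other patterns: stems ending in -p change the last vowel to 'o'; stems ending in -h add the prefix ka-.
So mugutam → pimugutamak.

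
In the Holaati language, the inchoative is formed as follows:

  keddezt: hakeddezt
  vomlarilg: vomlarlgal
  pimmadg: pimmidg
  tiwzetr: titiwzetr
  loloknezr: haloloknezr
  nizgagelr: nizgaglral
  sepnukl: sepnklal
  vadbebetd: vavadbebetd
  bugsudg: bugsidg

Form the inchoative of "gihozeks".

gihozksal

"gihozeks" has second-to-last letter 'k'. The one such stem in the data (sepnukl → sepnklal) deletes the last vowel and adds -al (as do vomlarilg, nizgagelr), so the same rule applies.
So gihozeks → gihozksal.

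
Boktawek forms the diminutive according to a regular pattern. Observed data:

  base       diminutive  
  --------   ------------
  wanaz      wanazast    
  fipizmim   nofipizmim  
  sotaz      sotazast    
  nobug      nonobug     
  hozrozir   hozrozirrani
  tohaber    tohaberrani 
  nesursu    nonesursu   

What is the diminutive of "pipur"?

pipurrani

hozrozir and fipizmim both have last vowel 'i' yet inflect differently (hozrozirrani, nofipizmim), so the last vowel is not what conditions the rule; the final letter is.
"pipur" ends in -r. The stems ending in -r (hozrozir → hozrozirrani, tohaber → tohaberrani) double the final consonant and add -ani.
The other patterns: stems ending in -z add -ast; stems ending in -g, -m or -u add the prefix no-.
So pipur → pipurrani.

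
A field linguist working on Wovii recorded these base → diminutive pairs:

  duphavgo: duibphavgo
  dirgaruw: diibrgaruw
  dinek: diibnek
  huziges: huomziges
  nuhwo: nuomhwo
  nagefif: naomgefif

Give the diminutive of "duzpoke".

duibzpoke

"duzpoke" begins with d-. The stems beginning with d- (duphavgo → duibphavgo, dirgaruw → diibrgaruw, dinek → diibnek) insert -ib- after the first vowel.
So duzpoke → duibzpoke.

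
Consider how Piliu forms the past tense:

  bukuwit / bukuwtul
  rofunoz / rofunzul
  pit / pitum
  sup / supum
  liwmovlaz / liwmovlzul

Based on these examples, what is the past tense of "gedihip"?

gedihpul

pit and bukuwit both end in -t yet inflect differently (pitum, bukuwtul), so the final letter is not what conditions the rule; the number of vowels is.
"gedihip" has 3 vowels. The stems with 3 vowels (rofunoz → rofunzul, liwmovlaz → liwmovlzul, bukuwit → bukuwtul) delete the last vowel and add -ul.
The other pattern: stems with 1 vowel add -um.
So gedihip → gedihpul.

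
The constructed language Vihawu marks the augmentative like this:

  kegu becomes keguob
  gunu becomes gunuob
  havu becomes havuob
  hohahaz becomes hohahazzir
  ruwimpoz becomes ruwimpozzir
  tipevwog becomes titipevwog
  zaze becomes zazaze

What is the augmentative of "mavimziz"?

mavimzizzir

ruwimpoz and tipevwog both have last vowel 'o' yet inflect differently (ruwimpozzir, titipevwog), so the last vowel is not what conditions the rule; the final letter is.
"mavimziz" ends in -z. The stems ending in -z (hohahaz → hohahazzir, ruwimpoz → ruwimpozzir) double the final consonant and add -ir.
The other patterns: stems ending in -u add -ob; stems ending in -e or -g repeat the first consonant+vowel as a prefix.
So mavimziz → mavimzizzir.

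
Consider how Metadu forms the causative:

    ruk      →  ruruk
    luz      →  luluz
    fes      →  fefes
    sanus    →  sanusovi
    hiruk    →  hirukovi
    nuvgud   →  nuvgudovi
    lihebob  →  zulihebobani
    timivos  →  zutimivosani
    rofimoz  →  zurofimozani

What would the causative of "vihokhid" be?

fes and sanus both end in -s yet inflect differently (fefes, sanusovi), so the final letter is not what conditions the rule; the number of vowels is.
"vihokhid" has 3 vowels. The stems with 3 vowels (lihebob → zulihebobani, timivos → zutimivosani, rofimoz → zurofimozani) add zu- … -ani around the stem.
The other patterns: stems with 1 vowel repeat the first consonant+vowel as a prefix; stems with 2 vowels add -ovi.
So vihokhid → zuvihokhidani.

zuvihokhidani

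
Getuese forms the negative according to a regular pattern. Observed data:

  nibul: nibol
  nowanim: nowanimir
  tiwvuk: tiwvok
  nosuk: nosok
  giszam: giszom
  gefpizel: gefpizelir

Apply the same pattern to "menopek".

nibul and gefpizel both end in -l yet inflect differently (nibol, gefpizelir), so the final letter is not what conditions the rule; the last vowel is.
"menopek" has last vowel 'e'. The one such stem in the data (gefpizel → gefpizelir) adds -ir, so the same rule applies.
The other pattern: stems whose last vowel is 'a' or 'u' change the last vowel to 'o'.
So menopek → menopekir.

menopekir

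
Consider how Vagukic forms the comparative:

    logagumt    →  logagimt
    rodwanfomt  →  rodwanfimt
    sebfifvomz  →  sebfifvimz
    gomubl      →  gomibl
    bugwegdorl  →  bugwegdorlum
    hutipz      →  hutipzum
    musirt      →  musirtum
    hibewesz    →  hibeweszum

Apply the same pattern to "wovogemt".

gomubl and bugwegdorl both end in -l yet inflect differently (gomibl, bugwegdorlum), so the final letter is not what conditions the rule; the second-to-last letter is.
"wovogemt" has second-to-last letter 'm'. The stems whose second-to-last letter is 'm' (logagumt → logagimt, rodwanfomt → rodwanfimt, sebfifvomz → sebfifvimz) change the last vowel to 'i'.
The other pattern: stems whose second-to-last letter is 'p', 'r' or 's' add -um.
So wovogemt → wovogimt.

wovogimt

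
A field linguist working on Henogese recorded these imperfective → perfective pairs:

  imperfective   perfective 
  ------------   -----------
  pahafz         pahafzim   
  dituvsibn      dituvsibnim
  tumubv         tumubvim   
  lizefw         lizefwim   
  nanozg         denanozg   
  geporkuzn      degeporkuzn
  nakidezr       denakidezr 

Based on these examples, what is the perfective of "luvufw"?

luvufwim

geporkuzn and dituvsibn both end in -n yet inflect differently (degeporkuzn, dituvsibnim), so the final letter is not what conditions the rule; the second-to-last letter is.
"luvufw" has second-to-last letter 'f'. The stems whose second-to-last letter is 'f' (lizefw → lizefwim, pahafz → pahafzim) add -im.
So luvufw → luvufwim.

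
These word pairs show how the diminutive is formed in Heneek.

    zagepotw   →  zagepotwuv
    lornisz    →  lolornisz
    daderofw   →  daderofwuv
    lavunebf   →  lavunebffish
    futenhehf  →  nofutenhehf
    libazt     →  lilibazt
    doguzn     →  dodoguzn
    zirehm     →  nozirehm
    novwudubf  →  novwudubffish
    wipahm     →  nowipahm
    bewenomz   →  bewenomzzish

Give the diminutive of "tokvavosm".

futenhehf and novwudubf both end in -f yet inflect differently (nofutenhehf, novwudubffish), so the final letter is not what conditions the rule; the second-to-last letter is.
"tokvavosm" has second-to-last letter 's'. The one such stem in the data (lornisz → lolornisz) repeats the first consonant+vowel as a prefix (as do doguzn, libazt), so the same rule applies.
The other patterns: stems whose second-to-last letter is 'f' or 't' add -uv; stems whose second-to-last letter is 'h' add the prefix no-; stems whose second-to-last letter is 'b' or 'm' double the final consonant and add -ish.
So tokvavosm → totokvavosm.

totokvavosm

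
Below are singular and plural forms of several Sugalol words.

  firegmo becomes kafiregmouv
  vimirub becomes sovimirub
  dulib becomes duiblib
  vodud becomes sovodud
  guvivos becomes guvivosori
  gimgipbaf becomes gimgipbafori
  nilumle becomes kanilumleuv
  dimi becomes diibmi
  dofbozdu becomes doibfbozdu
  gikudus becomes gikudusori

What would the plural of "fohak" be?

kafohakuv

"fohak" begins with f-. The one such stem in the data (firegmo → kafiregmouv) adds ka- … -uv around the stem, so the same rule applies.
The other patterns: stems beginning with v- add the prefix so-; stems beginning with d- insert -ib- after the first vowel; stems beginning with g- add -ori.
So fohak → kafohakuv.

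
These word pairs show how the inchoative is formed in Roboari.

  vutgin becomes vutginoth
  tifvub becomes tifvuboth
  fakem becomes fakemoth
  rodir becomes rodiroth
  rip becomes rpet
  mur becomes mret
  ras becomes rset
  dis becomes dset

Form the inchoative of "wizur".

"wizur" has 2 vowels. The stems with 2 vowels (vutgin → vutginoth, tifvub → tifvuboth, fakem → fakemoth) add -oth.
So wizur → wizuroth.

wizuroth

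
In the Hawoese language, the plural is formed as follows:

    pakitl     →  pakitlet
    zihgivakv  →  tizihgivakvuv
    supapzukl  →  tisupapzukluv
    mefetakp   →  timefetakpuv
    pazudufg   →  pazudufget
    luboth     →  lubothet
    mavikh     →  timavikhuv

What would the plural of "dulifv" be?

supapzukl and pakitl both end in -l yet inflect differently (tisupapzukluv, pakitlet), so the final letter is not what conditions the rule; the second-to-last letter is.
"dulifv" has second-to-last letter 'f'. The one such stem in the data (pazudufg → pazudufget) adds -et, so the same rule applies.
So dulifv → dulifvet.

dulifvet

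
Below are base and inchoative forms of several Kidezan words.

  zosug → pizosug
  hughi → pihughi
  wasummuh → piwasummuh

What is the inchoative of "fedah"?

Every pair shown (zosug → pizosug, hughi → pihughi, wasummuh → piwasummuh) follows the same rule: add the prefix pi-.
So fedah → pifedah.

pifedah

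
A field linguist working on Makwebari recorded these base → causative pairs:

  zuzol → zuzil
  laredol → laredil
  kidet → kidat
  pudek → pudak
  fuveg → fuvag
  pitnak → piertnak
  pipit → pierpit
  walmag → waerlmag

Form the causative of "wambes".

pudek and pitnak both end in -k yet inflect differently (pudak, piertnak), so the final letter is not what conditions the rule; the last vowel is.
"wambes" has last vowel 'e'. The stems whose last vowel is 'e' (kidet → kidat, pudek → pudak, fuveg → fuvag) change the last vowel to 'a'.
The other patterns: stems whose last vowel is 'o' change the last vowel to 'i'; stems whose last vowel is 'a' or 'i' insert -er- after the first vowel.
So wambes → wambas.

wambas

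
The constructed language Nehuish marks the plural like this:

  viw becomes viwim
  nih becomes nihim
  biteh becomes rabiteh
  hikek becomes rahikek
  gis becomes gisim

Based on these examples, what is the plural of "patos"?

rapatos

"patos" has 2 vowels. The stems with 2 vowels (biteh → rabiteh, hikek → rahikek) add the prefix ra-.
So patos → rapatos.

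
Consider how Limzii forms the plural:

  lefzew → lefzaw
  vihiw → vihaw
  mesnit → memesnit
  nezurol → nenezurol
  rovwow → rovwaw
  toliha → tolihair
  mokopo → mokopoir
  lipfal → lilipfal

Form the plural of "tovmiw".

tovmaw

rovwow and mokopo both have last vowel 'o' yet inflect differently (rovwaw, mokopoir), so the last vowel is not what conditions the rule; the final letter is.
"tovmiw" ends in -w. The stems ending in -w (lefzew → lefzaw, vihiw → vihaw, rovwow → rovwaw) change the last vowel to 'a'.
The other patterns: stems ending in -a or -o add -ir; stems ending in -l or -t repeat the first consonant+vowel as a prefix.
So tovmiw → tovmaw.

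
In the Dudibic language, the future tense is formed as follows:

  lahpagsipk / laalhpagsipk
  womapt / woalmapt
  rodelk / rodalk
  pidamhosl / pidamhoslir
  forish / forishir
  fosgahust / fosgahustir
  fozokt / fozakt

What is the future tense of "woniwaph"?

fosgahust and womapt both end in -t yet inflect differently (fosgahustir, woalmapt), so the final letter is not what conditions the rule; the second-to-last letter is.
"woniwaph" has second-to-last letter 'p'. The stems whose second-to-last letter is 'p' (lahpagsipk → laalhpagsipk, womapt → woalmapt) insert -al- after the first vowel.
So woniwaph → woalniwaph.

woalniwaph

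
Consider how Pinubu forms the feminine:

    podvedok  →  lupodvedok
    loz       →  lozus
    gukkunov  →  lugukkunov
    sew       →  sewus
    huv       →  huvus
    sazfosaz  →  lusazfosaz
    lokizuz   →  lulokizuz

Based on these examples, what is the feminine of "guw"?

"guw" has 1 vowel. The stems with 1 vowel (huv → huvus, sew → sewus, loz → lozus) add -us.
So guw → guwus.

guwus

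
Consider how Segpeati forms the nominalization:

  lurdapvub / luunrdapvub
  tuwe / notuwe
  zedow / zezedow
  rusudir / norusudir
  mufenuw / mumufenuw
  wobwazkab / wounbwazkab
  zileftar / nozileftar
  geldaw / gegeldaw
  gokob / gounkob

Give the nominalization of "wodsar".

zedow and gokob both have last vowel 'o' yet inflect differently (zezedow, gounkob), so the last vowel is not what conditions the rule; the final letter is.
"wodsar" ends in -r. The stems ending in -r (zileftar → nozileftar, rusudir → norusudir) add the prefix no-.
So wodsar → nowodsar.

nowodsar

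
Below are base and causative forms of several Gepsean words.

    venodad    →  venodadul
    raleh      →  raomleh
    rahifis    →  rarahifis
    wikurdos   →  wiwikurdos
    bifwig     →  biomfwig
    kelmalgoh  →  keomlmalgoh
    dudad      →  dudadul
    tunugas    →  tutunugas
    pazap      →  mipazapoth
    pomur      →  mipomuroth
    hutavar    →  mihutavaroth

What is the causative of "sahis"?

sasahis

"sahis" ends in -s. The stems ending in -s (wikurdos → wiwikurdos, rahifis → rarahifis, tunugas → tutunugas) repeat the first consonant+vowel as a prefix.
So sahis → sasahis.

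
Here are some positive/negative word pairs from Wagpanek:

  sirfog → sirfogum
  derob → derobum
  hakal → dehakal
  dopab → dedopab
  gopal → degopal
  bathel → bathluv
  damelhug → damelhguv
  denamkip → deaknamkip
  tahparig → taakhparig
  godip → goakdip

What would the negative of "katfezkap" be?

derob and dopab both end in -b yet inflect differently (derobum, dedopab), so the final letter is not what conditions the rule; the last vowel is.
"katfezkap" has last vowel 'a'. The stems whose last vowel is 'a' (hakal → dehakal, dopab → dedopab, gopal → degopal) add the prefix de-.
So katfezkap → dekatfezkap.

dekatfezkap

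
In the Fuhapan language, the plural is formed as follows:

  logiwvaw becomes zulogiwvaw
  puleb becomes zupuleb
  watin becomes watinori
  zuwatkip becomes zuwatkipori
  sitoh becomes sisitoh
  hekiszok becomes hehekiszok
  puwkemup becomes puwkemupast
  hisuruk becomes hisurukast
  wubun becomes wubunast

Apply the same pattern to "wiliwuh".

"wiliwuh" has last vowel 'u'. The stems whose last vowel is 'u' (puwkemup → puwkemupast, hisuruk → hisurukast, wubun → wubunast) add -ast.
The other patterns: stems whose last vowel is 'a' or 'e' add the prefix zu-; stems whose last vowel is 'i' add -ori; stems whose last vowel is 'o' repeat the first consonant+vowel as a prefix.
So wiliwuh → wiliwuhast.

wiliwuhast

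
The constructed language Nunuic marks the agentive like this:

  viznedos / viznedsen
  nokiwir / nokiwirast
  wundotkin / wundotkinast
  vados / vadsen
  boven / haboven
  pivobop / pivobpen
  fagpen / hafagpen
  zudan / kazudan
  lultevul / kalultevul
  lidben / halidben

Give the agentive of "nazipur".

zudan and fagpen both end in -n yet inflect differently (kazudan, hafagpen), so the final letter is not what conditions the rule; the last vowel is.
"nazipur" has last vowel 'u'. The one such stem in the data (lultevul → kalultevul) adds the prefix ka-, so the same rule applies.
So nazipur → kanazipur.

kanazipur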